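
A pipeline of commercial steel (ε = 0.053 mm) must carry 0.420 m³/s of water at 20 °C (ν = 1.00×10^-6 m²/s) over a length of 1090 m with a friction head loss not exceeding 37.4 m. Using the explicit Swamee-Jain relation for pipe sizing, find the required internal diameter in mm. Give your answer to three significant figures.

Swamee-Jain (Type III): D = 0.66·[ε^1.25·(LQ²/(gh_f))^4.75 + ν·Q^9.4·(L/(gh_f))^5.2]^0.04
LQ²/(gh_f) = 0.5241; L/(gh_f) = 2.971
Term 1 = ε^1.25·(…)^4.75 = 2.10×10^-7; Term 2 = ν·Q^9.4·(…)^5.2 = 8.27×10^-8
D = 0.66·(2.10×10^-7 + 8.27×10^-8)^0.04 = 0.3616 m = 362 mm
Check: V = 4.09 m/s, Re = 1.48×10^6, f = 0.01381, h_f = 35.5 m ≈ 37.4 m ✓

D ≈ 362 mm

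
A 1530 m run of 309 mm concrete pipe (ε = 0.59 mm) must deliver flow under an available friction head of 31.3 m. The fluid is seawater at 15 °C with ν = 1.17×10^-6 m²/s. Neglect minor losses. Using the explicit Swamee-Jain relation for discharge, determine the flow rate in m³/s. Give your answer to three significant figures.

Q ≈ 0.173 m³/s

Swamee-Jain (Type II): Q = -0.965·√(gD⁵h_f/L)·ln[ε/(3.7D) + √(3.17ν²L/(gD³h_f))]
√(gD⁵h_f/L) = √(9.81·0.309⁵·31.3/1530) = 0.02378
ε/(3.7D) = 5.16×10^-4; √(3.17ν²L/(gD³h_f)) = 2.71×10^-5
Q = -0.965·0.02378·ln(5.431×10^-4) = 0.1725 m³/s
Check: V = 2.30 m/s, Re = 6.08×10^5, f = 0.02355, h_f = 31.4 m ≈ 31.3 m ✓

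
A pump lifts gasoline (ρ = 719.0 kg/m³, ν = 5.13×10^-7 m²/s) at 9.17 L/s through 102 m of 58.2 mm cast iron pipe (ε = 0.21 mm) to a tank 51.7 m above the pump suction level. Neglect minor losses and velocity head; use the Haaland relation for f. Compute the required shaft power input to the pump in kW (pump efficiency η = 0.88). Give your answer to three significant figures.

P_shaft ≈ 5.98 kW

V = 4Q/(πD²) = 3.447 m/s; Re = 3.91×10^5; ε/D = 0.00361; f = 0.02791
h_f = f(L/D)V²/2g = 29.62 m
Total head H = z + h_f = 51.7 + 29.62 = 81.32 m
P_hyd = ρgQH = 719.0·9.81·0.00917·81.32 = 5.260 kW
P_shaft = P_hyd/η = 5.260/0.88 = 5.977 kW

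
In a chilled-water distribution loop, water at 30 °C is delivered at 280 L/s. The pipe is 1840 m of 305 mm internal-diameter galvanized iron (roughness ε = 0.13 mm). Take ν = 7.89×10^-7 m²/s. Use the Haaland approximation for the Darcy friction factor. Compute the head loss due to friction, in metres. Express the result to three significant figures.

h_f ≈ 74.5 m

V = 4Q/(πD²) = 4·0.280/(π·0.305²) = 3.832 m/s
Re = VD/ν = 3.832·0.305/7.89×10^-7 = 1.48×10^6 → turbulent
ε/D = 0.13/305 = 4.26×10^-4
Haaland: f = 0.01649
h_f = f(L/D)V²/(2g) = 0.01649·(1840/0.305)·3.832²/(2·9.81) = 74.46 m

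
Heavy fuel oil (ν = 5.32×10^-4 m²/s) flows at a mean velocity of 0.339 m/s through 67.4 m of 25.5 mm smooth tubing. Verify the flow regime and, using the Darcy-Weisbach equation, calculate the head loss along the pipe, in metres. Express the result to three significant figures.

h_f ≈ 61.0 m

Re = VD/ν = 0.339·0.02550/5.32×10^-4 = 16.2 → laminar (Re < 2300)
f = 64/Re = 3.939
h_f = f(L/D)V²/(2g) = 3.939·(67.4/0.02550)·0.339²/(2·9.81) = 60.98 m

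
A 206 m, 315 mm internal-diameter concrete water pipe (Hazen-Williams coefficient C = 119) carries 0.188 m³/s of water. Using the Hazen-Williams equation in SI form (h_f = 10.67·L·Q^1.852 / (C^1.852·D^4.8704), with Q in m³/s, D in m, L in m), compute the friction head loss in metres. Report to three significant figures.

h_f ≈ 3.96 m

h_f = 10.67·206·0.188^1.852 / (119^1.852·0.315^4.8704) = 3.956 m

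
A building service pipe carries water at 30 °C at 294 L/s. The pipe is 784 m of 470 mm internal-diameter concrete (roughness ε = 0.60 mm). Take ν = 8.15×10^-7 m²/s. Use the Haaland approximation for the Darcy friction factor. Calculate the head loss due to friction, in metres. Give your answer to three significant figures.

V = 4Q/(πD²) = 4·0.294/(π·0.470²) = 1.695 m/s
Re = VD/ν = 1.695·0.470/8.15×10^-7 = 9.77×10^5 → turbulent
ε/D = 0.60/470 = 0.00128
Haaland: f = 0.02113
h_f = f(L/D)V²/(2g) = 0.02113·(784/0.470)·1.695²/(2·9.81) = 5.158 m

h_f ≈ 5.16 m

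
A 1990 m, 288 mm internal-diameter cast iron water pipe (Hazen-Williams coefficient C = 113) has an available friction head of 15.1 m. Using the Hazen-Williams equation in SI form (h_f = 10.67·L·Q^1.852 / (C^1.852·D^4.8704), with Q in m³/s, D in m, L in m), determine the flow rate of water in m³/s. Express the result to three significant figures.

Rearranging: Q = [h_f·C^1.852·D^4.8704 / (10.67·L)]^(1/1.852)
Q = [15.1·113^1.852·0.288^4.8704 / (10.67·1990)]^0.540 = 0.08542 m³/s

Q ≈ 0.0854 m³/s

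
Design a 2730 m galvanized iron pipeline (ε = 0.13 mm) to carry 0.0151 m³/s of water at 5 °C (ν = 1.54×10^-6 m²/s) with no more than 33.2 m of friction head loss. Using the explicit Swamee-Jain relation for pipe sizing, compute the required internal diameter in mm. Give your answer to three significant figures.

Swamee-Jain (Type III): D = 0.66·[ε^1.25·(LQ²/(gh_f))^4.75 + ν·Q^9.4·(L/(gh_f))^5.2]^0.04
LQ²/(gh_f) = 0.001911; L/(gh_f) = 8.382
Term 1 = ε^1.25·(…)^4.75 = 1.69×10^-18; Term 2 = ν·Q^9.4·(…)^5.2 = 7.44×10^-19
D = 0.66·(1.69×10^-18 + 7.44×10^-19)^0.04 = 0.1303 m = 130 mm
Check: V = 1.13 m/s, Re = 9.58×10^4, f = 0.02243, h_f = 30.7 m ≈ 33.2 m ✓

D ≈ 130 mm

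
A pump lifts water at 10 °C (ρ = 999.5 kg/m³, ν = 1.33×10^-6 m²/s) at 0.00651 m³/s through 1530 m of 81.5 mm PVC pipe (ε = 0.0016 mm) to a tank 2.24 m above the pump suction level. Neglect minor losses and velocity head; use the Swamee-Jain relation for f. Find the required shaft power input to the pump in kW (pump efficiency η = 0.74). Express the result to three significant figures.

V = 4Q/(πD²) = 1.248 m/s; Re = 7.65×10^4; ε/D = 1.96×10^-5; f = 0.01901
h_f = f(L/D)V²/2g = 28.33 m
Total head H = z + h_f = 2.24 + 28.33 = 30.57 m
P_hyd = ρgQH = 999.5·9.81·0.00651·30.57 = 1.951 kW
P_shaft = P_hyd/η = 1.951/0.74 = 2.637 kW

P_shaft ≈ 2.64 kW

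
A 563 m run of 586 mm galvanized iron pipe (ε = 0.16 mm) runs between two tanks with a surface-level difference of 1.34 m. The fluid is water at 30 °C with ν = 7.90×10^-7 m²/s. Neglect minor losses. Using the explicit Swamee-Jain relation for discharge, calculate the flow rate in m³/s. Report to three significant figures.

Q ≈ 0.359 m³/s

Swamee-Jain (Type II): Q = -0.965·√(gD⁵h_f/L)·ln[ε/(3.7D) + √(3.17ν²L/(gD³h_f))]
√(gD⁵h_f/L) = √(9.81·0.586⁵·1.34/563) = 0.04017
ε/(3.7D) = 7.38×10^-5; √(3.17ν²L/(gD³h_f)) = 2.05×10^-5
Q = -0.965·0.04017·ln(9.431×10^-5) = 0.3593 m³/s
Check: V = 1.33 m/s, Re = 9.88×10^5, f = 0.01552, h_f = 1.35 m ≈ 1.34 m ✓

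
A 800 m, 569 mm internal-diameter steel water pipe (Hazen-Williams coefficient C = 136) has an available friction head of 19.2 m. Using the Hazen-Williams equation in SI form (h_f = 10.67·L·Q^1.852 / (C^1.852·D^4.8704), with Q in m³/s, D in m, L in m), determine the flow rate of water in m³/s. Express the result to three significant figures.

Q ≈ 1.15 m³/s

Rearranging: Q = [h_f·C^1.852·D^4.8704 / (10.67·L)]^(1/1.852)
Q = [19.2·136^1.852·0.569^4.8704 / (10.67·800)]^0.540 = 1.147 m³/s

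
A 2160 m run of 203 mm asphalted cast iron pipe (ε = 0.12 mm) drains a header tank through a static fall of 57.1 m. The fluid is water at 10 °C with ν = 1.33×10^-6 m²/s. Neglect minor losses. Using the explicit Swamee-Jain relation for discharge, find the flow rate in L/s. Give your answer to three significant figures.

Swamee-Jain (Type II): Q = -0.965·√(gD⁵h_f/L)·ln[ε/(3.7D) + √(3.17ν²L/(gD³h_f))]
√(gD⁵h_f/L) = √(9.81·0.203⁵·57.1/2160) = 0.009455
ε/(3.7D) = 1.60×10^-4; √(3.17ν²L/(gD³h_f)) = 5.08×10^-5
Q = -0.965·0.009455·ln(2.106×10^-4) = 0.07724 m³/s
Check: V = 2.39 m/s, Re = 3.64×10^5, f = 0.01862, h_f = 57.5 m ≈ 57.1 m ✓

Q ≈ 77.2 L/s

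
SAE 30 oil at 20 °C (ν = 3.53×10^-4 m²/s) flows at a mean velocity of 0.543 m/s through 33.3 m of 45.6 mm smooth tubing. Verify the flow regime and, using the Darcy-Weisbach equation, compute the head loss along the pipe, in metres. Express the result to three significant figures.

h_f ≈ 10.0 m

Re = VD/ν = 0.543·0.04560/3.53×10^-4 = 70.1 → laminar (Re < 2300)
f = 64/Re = 0.9124
h_f = f(L/D)V²/(2g) = 0.9124·(33.3/0.04560)·0.543²/(2·9.81) = 10.01 m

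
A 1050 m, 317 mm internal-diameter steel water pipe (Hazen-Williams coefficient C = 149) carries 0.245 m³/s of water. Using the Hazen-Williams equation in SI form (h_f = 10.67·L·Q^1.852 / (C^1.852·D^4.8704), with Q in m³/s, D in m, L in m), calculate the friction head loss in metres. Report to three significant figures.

h_f ≈ 21.1 m

h_f = 10.67·1050·0.245^1.852 / (149^1.852·0.317^4.8704) = 21.06 m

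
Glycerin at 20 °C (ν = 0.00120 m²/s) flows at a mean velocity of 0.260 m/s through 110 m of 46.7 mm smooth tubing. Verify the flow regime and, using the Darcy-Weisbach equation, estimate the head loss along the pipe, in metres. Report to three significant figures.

h_f ≈ 51.3 m

Re = VD/ν = 0.260·0.04670/0.00120 = 10.1 → laminar (Re < 2300)
f = 64/Re = 6.325
h_f = f(L/D)V²/(2g) = 6.325·(110/0.04670)·0.260²/(2·9.81) = 51.33 m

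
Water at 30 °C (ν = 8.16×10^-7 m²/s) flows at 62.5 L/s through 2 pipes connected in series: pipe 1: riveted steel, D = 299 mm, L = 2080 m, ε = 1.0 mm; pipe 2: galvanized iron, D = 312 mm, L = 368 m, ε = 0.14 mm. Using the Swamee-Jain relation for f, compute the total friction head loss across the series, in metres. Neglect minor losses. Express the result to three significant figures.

Pipe 1: V = 0.8901 m/s, Re = 3.26×10^5, ε/D = 0.00334, f = 0.02751, h_1 = f(L/D)V²/2g = 7.727 m
Pipe 2: V = 0.8175 m/s, Re = 3.13×10^5, ε/D = 4.49×10^-4, f = 0.01797, h_2 = f(L/D)V²/2g = 0.7220 m
Series → Q common, losses add: H = Σh = 8.449 m

H ≈ 8.45 m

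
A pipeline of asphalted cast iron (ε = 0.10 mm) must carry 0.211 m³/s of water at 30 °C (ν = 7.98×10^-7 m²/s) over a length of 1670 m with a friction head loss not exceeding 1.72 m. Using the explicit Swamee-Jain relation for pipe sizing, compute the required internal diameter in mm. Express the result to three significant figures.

Swamee-Jain (Type III): D = 0.66·[ε^1.25·(LQ²/(gh_f))^4.75 + ν·Q^9.4·(L/(gh_f))^5.2]^0.04
LQ²/(gh_f) = 4.406; L/(gh_f) = 98.97
Term 1 = ε^1.25·(…)^4.75 = 0.0115; Term 2 = ν·Q^9.4·(…)^5.2 = 0.00845
D = 0.66·(0.0115 + 0.00845)^0.04 = 0.5643 m = 564 mm
Check: V = 0.844 m/s, Re = 5.97×10^5, f = 0.01506, h_f = 1.62 m ≈ 1.72 m ✓

D ≈ 564 mm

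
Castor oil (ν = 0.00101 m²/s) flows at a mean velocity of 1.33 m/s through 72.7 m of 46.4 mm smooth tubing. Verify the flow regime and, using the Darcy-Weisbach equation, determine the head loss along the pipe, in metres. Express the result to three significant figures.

Re = VD/ν = 1.33·0.04640/0.00101 = 61.1 → laminar (Re < 2300)
f = 64/Re = 1.047
h_f = f(L/D)V²/(2g) = 1.047·(72.7/0.04640)·1.33²/(2·9.81) = 148.0 m

h_f ≈ 148 m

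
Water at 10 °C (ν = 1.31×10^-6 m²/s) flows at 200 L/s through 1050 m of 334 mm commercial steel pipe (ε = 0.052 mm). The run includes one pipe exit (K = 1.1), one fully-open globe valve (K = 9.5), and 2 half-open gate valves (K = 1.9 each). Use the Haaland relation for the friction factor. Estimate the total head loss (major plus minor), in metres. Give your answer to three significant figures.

V = 4Q/(πD²) = 2.283 m/s; V²/2g = 0.2656 m
Re = 5.82×10^5, ε/D = 1.56×10^-4 → f = 0.01465 (Haaland)
Major: h_f = f(L/D)·V²/2g = 0.01465·3144·0.2656 = 12.23 m
Minor: ΣK = 14.4; h_m = ΣK·V²/2g = 3.824 m
Total H_L = 12.23 + 3.824 = 16.06 m

H_L ≈ 16.1 m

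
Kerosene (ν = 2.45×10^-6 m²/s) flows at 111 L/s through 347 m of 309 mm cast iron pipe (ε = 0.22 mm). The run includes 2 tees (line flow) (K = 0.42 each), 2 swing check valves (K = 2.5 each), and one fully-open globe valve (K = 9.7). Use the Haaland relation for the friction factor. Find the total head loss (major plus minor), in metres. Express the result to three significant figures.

V = 4Q/(πD²) = 1.480 m/s; V²/2g = 0.1117 m
Re = 1.87×10^5, ε/D = 7.12×10^-4 → f = 0.01978 (Haaland)
Major: h_f = f(L/D)·V²/2g = 0.01978·1123·0.1117 = 2.480 m
Minor: ΣK = 15.5; h_m = ΣK·V²/2g = 1.735 m
Total H_L = 2.480 + 1.735 = 4.215 m

H_L ≈ 4.22 m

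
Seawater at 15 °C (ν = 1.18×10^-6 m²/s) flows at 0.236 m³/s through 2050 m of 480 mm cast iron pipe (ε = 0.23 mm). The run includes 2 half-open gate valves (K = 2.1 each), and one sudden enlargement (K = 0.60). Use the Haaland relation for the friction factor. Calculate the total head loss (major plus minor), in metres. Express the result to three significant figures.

V = 4Q/(πD²) = 1.304 m/s; V²/2g = 0.08669 m
Re = 5.31×10^5, ε/D = 4.79×10^-4 → f = 0.01740 (Haaland)
Major: h_f = f(L/D)·V²/2g = 0.01740·4271·0.08669 = 6.441 m
Minor: ΣK = 4.80; h_m = ΣK·V²/2g = 0.4161 m
Total H_L = 6.441 + 0.4161 = 6.858 m

H_L ≈ 6.86 m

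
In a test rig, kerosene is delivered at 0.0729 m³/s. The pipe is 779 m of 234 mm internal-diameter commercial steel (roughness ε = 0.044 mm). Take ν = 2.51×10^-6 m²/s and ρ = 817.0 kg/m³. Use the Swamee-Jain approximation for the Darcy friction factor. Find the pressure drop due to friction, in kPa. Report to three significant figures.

V = 4Q/(πD²) = 4·0.0729/(π·0.234²) = 1.695 m/s
Re = VD/ν = 1.695·0.234/2.51×10^-6 = 1.58×10^5 → turbulent
ε/D = 0.044/234 = 1.88×10^-4
Swamee-Jain: f = 0.01762
h_f = f(L/D)V²/(2g) = 0.01762·(779/0.234)·1.695²/(2·9.81) = 8.590 m
Δp = ρg·h_f = 817.0·9.81·8.590 = 68.85 kPa

Δp ≈ 68.9 kPa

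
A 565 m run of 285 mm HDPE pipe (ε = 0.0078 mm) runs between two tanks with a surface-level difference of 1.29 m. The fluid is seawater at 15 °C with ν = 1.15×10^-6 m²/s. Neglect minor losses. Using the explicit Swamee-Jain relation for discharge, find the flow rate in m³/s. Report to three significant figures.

Swamee-Jain (Type II): Q = -0.965·√(gD⁵h_f/L)·ln[ε/(3.7D) + √(3.17ν²L/(gD³h_f))]
√(gD⁵h_f/L) = √(9.81·0.285⁵·1.29/565) = 0.006490
ε/(3.7D) = 7.40×10^-6; √(3.17ν²L/(gD³h_f)) = 8.99×10^-5
Q = -0.965·0.006490·ln(9.732×10^-5) = 0.05785 m³/s
Check: V = 0.907 m/s, Re = 2.25×10^5, f = 0.01545, h_f = 1.28 m ≈ 1.29 m ✓

Q ≈ 0.0578 m³/s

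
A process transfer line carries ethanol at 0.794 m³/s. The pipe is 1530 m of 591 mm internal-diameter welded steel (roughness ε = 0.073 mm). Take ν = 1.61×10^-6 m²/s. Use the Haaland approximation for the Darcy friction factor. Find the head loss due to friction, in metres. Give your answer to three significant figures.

h_f ≈ 15.0 m

V = 4Q/(πD²) = 4·0.794/(π·0.591²) = 2.894 m/s
Re = VD/ν = 2.894·0.591/1.61×10^-6 = 1.06×10^6 → turbulent
ε/D = 0.073/591 = 1.24×10^-4
Haaland: f = 0.01360
h_f = f(L/D)V²/(2g) = 0.01360·(1530/0.591)·2.894²/(2·9.81) = 15.04 m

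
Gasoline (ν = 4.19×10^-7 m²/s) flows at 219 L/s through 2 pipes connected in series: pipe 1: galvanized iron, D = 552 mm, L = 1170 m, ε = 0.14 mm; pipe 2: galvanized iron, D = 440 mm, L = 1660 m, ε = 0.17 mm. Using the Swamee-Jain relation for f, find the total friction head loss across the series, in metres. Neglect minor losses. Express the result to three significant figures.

Pipe 1: V = 0.9151 m/s, Re = 1.21×10^6, ε/D = 2.54×10^-4, f = 0.01519, h_1 = f(L/D)V²/2g = 1.375 m
Pipe 2: V = 1.440 m/s, Re = 1.51×10^6, ε/D = 3.86×10^-4, f = 0.01627, h_2 = f(L/D)V²/2g = 6.489 m
Series → Q common, losses add: H = Σh = 7.864 m

H ≈ 7.86 m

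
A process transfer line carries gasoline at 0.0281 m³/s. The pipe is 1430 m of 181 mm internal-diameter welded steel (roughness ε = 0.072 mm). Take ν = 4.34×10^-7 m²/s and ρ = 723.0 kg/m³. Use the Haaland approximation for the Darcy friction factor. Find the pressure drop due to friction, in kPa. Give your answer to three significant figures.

V = 4Q/(πD²) = 4·0.0281/(π·0.181²) = 1.092 m/s
Re = VD/ν = 1.092·0.181/4.34×10^-7 = 4.55×10^5 → turbulent
ε/D = 0.072/181 = 3.98×10^-4
Haaland: f = 0.01698
h_f = f(L/D)V²/(2g) = 0.01698·(1430/0.181)·1.092²/(2·9.81) = 8.154 m
Δp = ρg·h_f = 723.0·9.81·8.154 = 57.83 kPa

Δp ≈ 57.8 kPa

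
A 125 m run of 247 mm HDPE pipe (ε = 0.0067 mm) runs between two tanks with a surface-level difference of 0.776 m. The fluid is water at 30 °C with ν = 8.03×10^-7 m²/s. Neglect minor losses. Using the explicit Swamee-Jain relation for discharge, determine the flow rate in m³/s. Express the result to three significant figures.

Swamee-Jain (Type II): Q = -0.965·√(gD⁵h_f/L)·ln[ε/(3.7D) + √(3.17ν²L/(gD³h_f))]
√(gD⁵h_f/L) = √(9.81·0.247⁵·0.776/125) = 0.007483
ε/(3.7D) = 7.33×10^-6; √(3.17ν²L/(gD³h_f)) = 4.72×10^-5
Q = -0.965·0.007483·ln(5.453×10^-5) = 0.07088 m³/s
Check: V = 1.48 m/s, Re = 4.55×10^5, f = 0.01371, h_f = 0.774 m ≈ 0.776 m ✓

Q ≈ 0.0709 m³/s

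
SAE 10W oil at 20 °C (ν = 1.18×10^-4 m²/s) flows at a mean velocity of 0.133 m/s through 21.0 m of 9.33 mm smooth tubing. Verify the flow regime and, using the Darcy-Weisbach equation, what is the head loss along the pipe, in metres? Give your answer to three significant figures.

h_f ≈ 12.4 m

Re = VD/ν = 0.133·0.009330/1.18×10^-4 = 10.5 → laminar (Re < 2300)
f = 64/Re = 6.086
h_f = f(L/D)V²/(2g) = 6.086·(21.0/0.009330)·0.133²/(2·9.81) = 12.35 m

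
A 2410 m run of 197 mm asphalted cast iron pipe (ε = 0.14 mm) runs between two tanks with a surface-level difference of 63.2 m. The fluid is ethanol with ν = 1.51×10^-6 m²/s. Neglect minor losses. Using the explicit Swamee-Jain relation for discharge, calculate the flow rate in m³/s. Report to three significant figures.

Q ≈ 0.0698 m³/s

Swamee-Jain (Type II): Q = -0.965·√(gD⁵h_f/L)·ln[ε/(3.7D) + √(3.17ν²L/(gD³h_f))]
√(gD⁵h_f/L) = √(9.81·0.197⁵·63.2/2410) = 0.008737
ε/(3.7D) = 1.92×10^-4; √(3.17ν²L/(gD³h_f)) = 6.06×10^-5
Q = -0.965·0.008737·ln(2.527×10^-4) = 0.06984 m³/s
Check: V = 2.29 m/s, Re = 2.99×10^5, f = 0.01945, h_f = 63.7 m ≈ 63.2 m ✓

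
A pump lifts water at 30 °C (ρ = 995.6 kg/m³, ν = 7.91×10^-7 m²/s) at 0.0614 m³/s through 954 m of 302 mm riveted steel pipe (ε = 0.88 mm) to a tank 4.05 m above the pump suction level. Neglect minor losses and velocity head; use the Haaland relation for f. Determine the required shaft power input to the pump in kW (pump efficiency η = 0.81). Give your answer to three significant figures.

P_shaft ≈ 5.31 kW

V = 4Q/(πD²) = 0.8572 m/s; Re = 3.27×10^5; ε/D = 0.00291; f = 0.02638
h_f = f(L/D)V²/2g = 3.121 m
Total head H = z + h_f = 4.05 + 3.121 = 7.171 m
P_hyd = ρgQH = 995.6·9.81·0.0614·7.171 = 4.300 kW
P_shaft = P_hyd/η = 4.300/0.81 = 5.309 kW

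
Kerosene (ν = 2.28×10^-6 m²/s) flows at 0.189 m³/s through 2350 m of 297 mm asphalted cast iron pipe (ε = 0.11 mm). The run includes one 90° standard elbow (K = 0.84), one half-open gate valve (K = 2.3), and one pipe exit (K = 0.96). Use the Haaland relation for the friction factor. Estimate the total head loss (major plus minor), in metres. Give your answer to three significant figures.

V = 4Q/(πD²) = 2.728 m/s; V²/2g = 0.3793 m
Re = 3.55×10^5, ε/D = 3.70×10^-4 → f = 0.01706 (Haaland)
Major: h_f = f(L/D)·V²/2g = 0.01706·7912·0.3793 = 51.20 m
Minor: ΣK = 4.10; h_m = ΣK·V²/2g = 1.555 m
Total H_L = 51.20 + 1.555 = 52.75 m

H_L ≈ 52.8 m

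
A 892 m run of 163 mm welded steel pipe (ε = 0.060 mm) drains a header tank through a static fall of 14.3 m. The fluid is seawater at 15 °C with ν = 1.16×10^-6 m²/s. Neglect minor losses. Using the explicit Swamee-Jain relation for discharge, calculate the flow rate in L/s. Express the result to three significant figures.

Q ≈ 35.4 L/s

Swamee-Jain (Type II): Q = -0.965·√(gD⁵h_f/L)·ln[ε/(3.7D) + √(3.17ν²L/(gD³h_f))]
√(gD⁵h_f/L) = √(9.81·0.163⁵·14.3/892) = 0.004254
ε/(3.7D) = 9.95×10^-5; √(3.17ν²L/(gD³h_f)) = 7.91×10^-5
Q = -0.965·0.004254·ln(1.786×10^-4) = 0.03543 m³/s
Check: V = 1.70 m/s, Re = 2.39×10^5, f = 0.01788, h_f = 14.4 m ≈ 14.3 m ✓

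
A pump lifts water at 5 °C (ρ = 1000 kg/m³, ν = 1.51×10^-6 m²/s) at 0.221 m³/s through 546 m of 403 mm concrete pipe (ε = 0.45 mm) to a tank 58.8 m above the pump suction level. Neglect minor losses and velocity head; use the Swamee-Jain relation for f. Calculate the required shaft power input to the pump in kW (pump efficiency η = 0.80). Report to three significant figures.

P_shaft ≈ 171 kW

V = 4Q/(πD²) = 1.733 m/s; Re = 4.62×10^5; ε/D = 0.00112; f = 0.02089
h_f = f(L/D)V²/2g = 4.331 m
Total head H = z + h_f = 58.8 + 4.331 = 63.13 m
P_hyd = ρgQH = 1000·9.81·0.221·63.13 = 136.9 kW
P_shaft = P_hyd/η = 136.9/0.80 = 171.1 kW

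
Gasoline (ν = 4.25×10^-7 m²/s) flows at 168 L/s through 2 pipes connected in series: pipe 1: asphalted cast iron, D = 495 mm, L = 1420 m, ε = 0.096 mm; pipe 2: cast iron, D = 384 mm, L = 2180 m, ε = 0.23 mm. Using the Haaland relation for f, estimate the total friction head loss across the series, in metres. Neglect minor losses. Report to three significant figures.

H ≈ 12.4 m

Pipe 1: V = 0.8730 m/s, Re = 1.02×10^6, ε/D = 1.94×10^-4, f = 0.01452, h_1 = f(L/D)V²/2g = 1.618 m
Pipe 2: V = 1.451 m/s, Re = 1.31×10^6, ε/D = 5.99×10^-4, f = 0.01773, h_2 = f(L/D)V²/2g = 10.80 m
Series → Q common, losses add: H = Σh = 12.41 m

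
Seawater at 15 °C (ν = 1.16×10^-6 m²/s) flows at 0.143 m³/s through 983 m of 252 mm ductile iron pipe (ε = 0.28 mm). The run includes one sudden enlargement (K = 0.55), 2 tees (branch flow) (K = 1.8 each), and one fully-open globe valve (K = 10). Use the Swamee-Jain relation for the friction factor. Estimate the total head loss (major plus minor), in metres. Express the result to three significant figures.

H_L ≈ 39.8 m

V = 4Q/(πD²) = 2.867 m/s; V²/2g = 0.4190 m
Re = 6.23×10^5, ε/D = 0.00111 → f = 0.02071 (Swamee-Jain)
Major: h_f = f(L/D)·V²/2g = 0.02071·3901·0.4190 = 33.84 m
Minor: ΣK = 14.2; h_m = ΣK·V²/2g = 5.929 m
Total H_L = 33.84 + 5.929 = 39.77 m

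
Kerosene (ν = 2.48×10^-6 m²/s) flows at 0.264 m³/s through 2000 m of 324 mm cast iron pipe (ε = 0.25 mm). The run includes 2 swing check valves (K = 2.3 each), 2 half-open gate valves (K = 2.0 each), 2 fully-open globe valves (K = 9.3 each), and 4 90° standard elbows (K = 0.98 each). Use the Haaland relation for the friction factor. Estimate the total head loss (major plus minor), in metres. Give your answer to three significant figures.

V = 4Q/(πD²) = 3.202 m/s; V²/2g = 0.5226 m
Re = 4.18×10^5, ε/D = 7.72×10^-4 → f = 0.01923 (Haaland)
Major: h_f = f(L/D)·V²/2g = 0.01923·6173·0.5226 = 62.03 m
Minor: ΣK = 31.1; h_m = ΣK·V²/2g = 16.26 m
Total H_L = 62.03 + 16.26 = 78.30 m

H_L ≈ 78.3 m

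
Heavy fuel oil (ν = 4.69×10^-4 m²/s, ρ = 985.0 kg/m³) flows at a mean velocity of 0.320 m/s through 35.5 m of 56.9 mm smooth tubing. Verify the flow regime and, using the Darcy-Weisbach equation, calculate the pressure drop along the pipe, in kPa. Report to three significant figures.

Δp ≈ 51.9 kPa

Re = VD/ν = 0.320·0.05690/4.69×10^-4 = 38.8 → laminar (Re < 2300)
f = 64/Re = 1.649
h_f = f(L/D)V²/(2g) = 1.649·(35.5/0.05690)·0.320²/(2·9.81) = 5.368 m
Δp = ρg·h_f = 985.0·9.81·5.368 = 51.87 kPa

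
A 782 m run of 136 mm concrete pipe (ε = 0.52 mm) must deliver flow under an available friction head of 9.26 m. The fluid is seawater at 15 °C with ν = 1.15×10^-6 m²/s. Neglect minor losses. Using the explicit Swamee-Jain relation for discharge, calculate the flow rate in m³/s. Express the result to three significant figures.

Q ≈ 0.0152 m³/s

Swamee-Jain (Type II): Q = -0.965·√(gD⁵h_f/L)·ln[ε/(3.7D) + √(3.17ν²L/(gD³h_f))]
√(gD⁵h_f/L) = √(9.81·0.136⁵·9.26/782) = 0.002325
ε/(3.7D) = 0.00103; √(3.17ν²L/(gD³h_f)) = 1.20×10^-4
Q = -0.965·0.002325·ln(0.001153) = 0.01518 m³/s
Check: V = 1.04 m/s, Re = 1.24×10^5, f = 0.02918, h_f = 9.34 m ≈ 9.26 m ✓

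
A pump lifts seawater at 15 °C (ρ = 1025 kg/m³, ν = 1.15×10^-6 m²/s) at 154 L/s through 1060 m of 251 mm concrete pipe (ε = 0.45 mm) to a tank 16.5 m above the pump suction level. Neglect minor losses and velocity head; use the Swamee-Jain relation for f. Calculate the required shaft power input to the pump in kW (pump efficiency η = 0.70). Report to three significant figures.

V = 4Q/(πD²) = 3.112 m/s; Re = 6.79×10^5; ε/D = 0.00179; f = 0.02314
h_f = f(L/D)V²/2g = 48.26 m
Total head H = z + h_f = 16.5 + 48.26 = 64.76 m
P_hyd = ρgQH = 1025·9.81·0.154·64.76 = 100.3 kW
P_shaft = P_hyd/η = 100.3/0.70 = 143.3 kW

P_shaft ≈ 143 kW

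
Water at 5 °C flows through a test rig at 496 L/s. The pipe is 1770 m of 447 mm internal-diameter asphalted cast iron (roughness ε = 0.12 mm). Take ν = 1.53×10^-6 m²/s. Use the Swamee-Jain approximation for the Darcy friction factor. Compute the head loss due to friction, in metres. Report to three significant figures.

h_f ≈ 31.3 m

V = 4Q/(πD²) = 4·0.496/(π·0.447²) = 3.161 m/s
Re = VD/ν = 3.161·0.447/1.53×10^-6 = 9.23×10^5 → turbulent
ε/D = 0.12/447 = 2.68×10^-4
Swamee-Jain: f = 0.01553
h_f = f(L/D)V²/(2g) = 0.01553·(1770/0.447)·3.161²/(2·9.81) = 31.30 m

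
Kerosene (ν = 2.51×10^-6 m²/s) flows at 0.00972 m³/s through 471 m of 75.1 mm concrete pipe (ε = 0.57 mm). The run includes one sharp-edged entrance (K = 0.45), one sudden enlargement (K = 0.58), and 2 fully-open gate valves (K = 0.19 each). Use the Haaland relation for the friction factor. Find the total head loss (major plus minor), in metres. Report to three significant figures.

H_L ≈ 55.2 m

V = 4Q/(πD²) = 2.194 m/s; V²/2g = 0.2454 m
Re = 6.57×10^4, ε/D = 0.00759 → f = 0.03566 (Haaland)
Major: h_f = f(L/D)·V²/2g = 0.03566·6272·0.2454 = 54.89 m
Minor: ΣK = 1.41; h_m = ΣK·V²/2g = 0.3460 m
Total H_L = 54.89 + 0.3460 = 55.24 m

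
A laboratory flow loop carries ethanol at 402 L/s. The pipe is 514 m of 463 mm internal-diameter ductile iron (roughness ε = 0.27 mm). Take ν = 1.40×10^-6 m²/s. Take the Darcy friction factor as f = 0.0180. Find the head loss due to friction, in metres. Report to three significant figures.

h_f ≈ 5.81 m

V = 4Q/(πD²) = 4·0.402/(π·0.463²) = 2.388 m/s
h_f = f(L/D)V²/(2g) = 0.01800·(514/0.463)·2.388²/(2·9.81) = 5.806 m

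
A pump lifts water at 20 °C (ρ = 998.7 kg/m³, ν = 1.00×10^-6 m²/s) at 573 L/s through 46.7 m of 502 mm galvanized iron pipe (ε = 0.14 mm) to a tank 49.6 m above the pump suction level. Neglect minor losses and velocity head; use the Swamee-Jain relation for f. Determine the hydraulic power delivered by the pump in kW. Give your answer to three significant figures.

P_hyd ≈ 282 kW

V = 4Q/(πD²) = 2.895 m/s; Re = 1.45×10^6; ε/D = 2.79×10^-4; f = 0.01533
h_f = f(L/D)V²/2g = 0.6094 m
Total head H = z + h_f = 49.6 + 0.6094 = 50.21 m
P_hyd = ρgQH = 998.7·9.81·0.573·50.21 = 281.9 kW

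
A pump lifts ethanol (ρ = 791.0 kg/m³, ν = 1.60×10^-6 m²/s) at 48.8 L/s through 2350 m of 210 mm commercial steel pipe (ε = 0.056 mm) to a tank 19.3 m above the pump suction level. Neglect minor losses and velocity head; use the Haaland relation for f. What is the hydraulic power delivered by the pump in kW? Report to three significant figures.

P_hyd ≈ 14.8 kW

V = 4Q/(πD²) = 1.409 m/s; Re = 1.85×10^5; ε/D = 2.67×10^-4; f = 0.01747
h_f = f(L/D)V²/2g = 19.77 m
Total head H = z + h_f = 19.3 + 19.77 = 39.07 m
P_hyd = ρgQH = 791.0·9.81·0.0488·39.07 = 14.80 kW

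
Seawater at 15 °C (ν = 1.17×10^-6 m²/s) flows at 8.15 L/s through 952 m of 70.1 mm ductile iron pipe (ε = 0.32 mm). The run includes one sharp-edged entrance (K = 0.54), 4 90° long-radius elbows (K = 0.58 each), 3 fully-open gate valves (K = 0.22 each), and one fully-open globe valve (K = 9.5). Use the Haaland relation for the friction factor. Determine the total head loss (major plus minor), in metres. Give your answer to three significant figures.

H_L ≈ 96.6 m

V = 4Q/(πD²) = 2.112 m/s; V²/2g = 0.2273 m
Re = 1.27×10^5, ε/D = 0.00456 → f = 0.03032 (Haaland)
Major: h_f = f(L/D)·V²/2g = 0.03032·13581·0.2273 = 93.60 m
Minor: ΣK = 13.0; h_m = ΣK·V²/2g = 2.959 m
Total H_L = 93.60 + 2.959 = 96.55 m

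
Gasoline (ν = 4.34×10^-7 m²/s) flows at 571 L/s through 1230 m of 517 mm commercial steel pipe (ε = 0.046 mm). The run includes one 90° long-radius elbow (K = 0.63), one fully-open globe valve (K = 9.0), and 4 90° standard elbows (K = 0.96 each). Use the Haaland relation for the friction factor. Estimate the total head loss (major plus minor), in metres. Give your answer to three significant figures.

H_L ≈ 16.1 m

V = 4Q/(πD²) = 2.720 m/s; V²/2g = 0.3771 m
Re = 3.24×10^6, ε/D = 8.90×10^-5 → f = 0.01226 (Haaland)
Major: h_f = f(L/D)·V²/2g = 0.01226·2379·0.3771 = 11.00 m
Minor: ΣK = 13.5; h_m = ΣK·V²/2g = 5.079 m
Total H_L = 11.00 + 5.079 = 16.08 m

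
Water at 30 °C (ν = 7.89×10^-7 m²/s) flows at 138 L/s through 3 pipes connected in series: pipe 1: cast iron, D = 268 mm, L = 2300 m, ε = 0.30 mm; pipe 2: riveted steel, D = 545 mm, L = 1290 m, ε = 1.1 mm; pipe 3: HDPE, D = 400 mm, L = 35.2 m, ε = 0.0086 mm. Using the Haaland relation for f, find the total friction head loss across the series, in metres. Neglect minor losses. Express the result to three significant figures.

Pipe 1: V = 2.446 m/s, Re = 8.31×10^5, ε/D = 0.00112, f = 0.02052, h_1 = f(L/D)V²/2g = 53.72 m
Pipe 2: V = 0.5916 m/s, Re = 4.09×10^5, ε/D = 0.00202, f = 0.02391, h_2 = f(L/D)V²/2g = 1.010 m
Pipe 3: V = 1.098 m/s, Re = 5.57×10^5, ε/D = 2.15×10^-5, f = 0.01309, h_3 = f(L/D)V²/2g = 0.07080 m
Series → Q common, losses add: H = Σh = 54.80 m

H ≈ 54.8 m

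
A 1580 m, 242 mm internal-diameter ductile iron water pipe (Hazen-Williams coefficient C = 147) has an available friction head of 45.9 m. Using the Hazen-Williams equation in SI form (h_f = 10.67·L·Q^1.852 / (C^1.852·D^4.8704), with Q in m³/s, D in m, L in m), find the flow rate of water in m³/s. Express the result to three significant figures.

Q ≈ 0.145 m³/s

Rearranging: Q = [h_f·C^1.852·D^4.8704 / (10.67·L)]^(1/1.852)
Q = [45.9·147^1.852·0.242^4.8704 / (10.67·1580)]^0.540 = 0.1452 m³/s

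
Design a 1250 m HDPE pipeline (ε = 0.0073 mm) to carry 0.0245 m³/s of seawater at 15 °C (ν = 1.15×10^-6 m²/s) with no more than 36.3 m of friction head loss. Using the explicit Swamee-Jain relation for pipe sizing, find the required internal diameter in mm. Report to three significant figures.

Swamee-Jain (Type III): D = 0.66·[ε^1.25·(LQ²/(gh_f))^4.75 + ν·Q^9.4·(L/(gh_f))^5.2]^0.04
LQ²/(gh_f) = 0.002107; L/(gh_f) = 3.510
Term 1 = ε^1.25·(…)^4.75 = 7.35×10^-20; Term 2 = ν·Q^9.4·(…)^5.2 = 5.68×10^-19
D = 0.66·(7.35×10^-20 + 5.68×10^-19)^0.04 = 0.1235 m = 124 mm
Check: V = 2.04 m/s, Re = 2.20×10^5, f = 0.01581, h_f = 34.0 m ≈ 36.3 m ✓

D ≈ 124 mm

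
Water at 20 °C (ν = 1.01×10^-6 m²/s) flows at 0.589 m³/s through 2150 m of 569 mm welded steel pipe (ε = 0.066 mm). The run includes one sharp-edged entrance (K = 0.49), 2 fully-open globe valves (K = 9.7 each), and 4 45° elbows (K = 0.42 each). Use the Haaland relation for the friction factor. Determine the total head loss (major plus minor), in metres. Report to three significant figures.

H_L ≈ 19.7 m

V = 4Q/(πD²) = 2.316 m/s; V²/2g = 0.2735 m
Re = 1.30×10^6, ε/D = 1.16×10^-4 → f = 0.01331 (Haaland)
Major: h_f = f(L/D)·V²/2g = 0.01331·3779·0.2735 = 13.76 m
Minor: ΣK = 21.6; h_m = ΣK·V²/2g = 5.899 m
Total H_L = 13.76 + 5.899 = 19.65 m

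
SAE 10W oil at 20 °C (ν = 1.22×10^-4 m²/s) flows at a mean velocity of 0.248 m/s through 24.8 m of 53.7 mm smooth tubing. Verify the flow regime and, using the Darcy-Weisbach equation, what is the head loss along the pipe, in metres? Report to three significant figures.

h_f ≈ 0.849 m

Re = VD/ν = 0.248·0.05370/1.22×10^-4 = 109 → laminar (Re < 2300)
f = 64/Re = 0.5863
h_f = f(L/D)V²/(2g) = 0.5863·(24.8/0.05370)·0.248²/(2·9.81) = 0.8488 m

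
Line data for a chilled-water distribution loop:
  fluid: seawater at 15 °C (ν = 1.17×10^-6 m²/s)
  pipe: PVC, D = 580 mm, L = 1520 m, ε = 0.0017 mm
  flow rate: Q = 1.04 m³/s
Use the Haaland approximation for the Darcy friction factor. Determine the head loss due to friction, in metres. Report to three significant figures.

h_f ≈ 21.7 m

V = 4Q/(πD²) = 4·1.04/(π·0.580²) = 3.936 m/s
Re = VD/ν = 3.936·0.580/1.17×10^-6 = 1.95×10^6 → turbulent
ε/D = 0.0017/580 = 2.93×10^-6
Haaland: f = 0.01046
h_f = f(L/D)V²/(2g) = 0.01046·(1520/0.580)·3.936²/(2·9.81) = 21.65 m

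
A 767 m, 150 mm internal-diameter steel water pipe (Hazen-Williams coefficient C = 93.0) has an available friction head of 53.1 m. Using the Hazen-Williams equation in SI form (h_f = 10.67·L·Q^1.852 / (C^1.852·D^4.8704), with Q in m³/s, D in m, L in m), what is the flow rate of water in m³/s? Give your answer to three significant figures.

Q ≈ 0.0417 m³/s

Rearranging: Q = [h_f·C^1.852·D^4.8704 / (10.67·L)]^(1/1.852)
Q = [53.1·93.0^1.852·0.150^4.8704 / (10.67·767)]^0.540 = 0.04173 m³/s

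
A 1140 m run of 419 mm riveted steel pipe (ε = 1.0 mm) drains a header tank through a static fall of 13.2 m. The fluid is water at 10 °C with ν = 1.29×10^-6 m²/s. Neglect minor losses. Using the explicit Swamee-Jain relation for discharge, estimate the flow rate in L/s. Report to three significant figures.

Q ≈ 270 L/s

Swamee-Jain (Type II): Q = -0.965·√(gD⁵h_f/L)·ln[ε/(3.7D) + √(3.17ν²L/(gD³h_f))]
√(gD⁵h_f/L) = √(9.81·0.419⁵·13.2/1140) = 0.03830
ε/(3.7D) = 6.45×10^-4; √(3.17ν²L/(gD³h_f)) = 2.51×10^-5
Q = -0.965·0.03830·ln(6.702×10^-4) = 0.2701 m³/s
Check: V = 1.96 m/s, Re = 6.36×10^5, f = 0.02491, h_f = 13.3 m ≈ 13.2 m ✓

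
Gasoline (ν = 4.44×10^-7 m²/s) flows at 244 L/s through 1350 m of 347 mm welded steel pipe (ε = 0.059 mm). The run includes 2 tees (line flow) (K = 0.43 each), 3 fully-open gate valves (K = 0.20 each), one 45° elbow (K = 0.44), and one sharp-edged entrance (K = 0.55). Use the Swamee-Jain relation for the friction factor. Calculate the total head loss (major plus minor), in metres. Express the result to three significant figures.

H_L ≈ 19.2 m

V = 4Q/(πD²) = 2.580 m/s; V²/2g = 0.3393 m
Re = 2.02×10^6, ε/D = 1.70×10^-4 → f = 0.01393 (Swamee-Jain)
Major: h_f = f(L/D)·V²/2g = 0.01393·3890·0.3393 = 18.39 m
Minor: ΣK = 2.45; h_m = ΣK·V²/2g = 0.8313 m
Total H_L = 18.39 + 0.8313 = 19.22 m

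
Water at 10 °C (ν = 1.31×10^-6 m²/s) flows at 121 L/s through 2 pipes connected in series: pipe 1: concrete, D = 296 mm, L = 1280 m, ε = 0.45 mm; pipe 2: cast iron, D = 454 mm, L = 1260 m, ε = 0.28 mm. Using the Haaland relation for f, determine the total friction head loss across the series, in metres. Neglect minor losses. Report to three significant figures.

Pipe 1: V = 1.758 m/s, Re = 3.97×10^5, ε/D = 0.00152, f = 0.02233, h_1 = f(L/D)V²/2g = 15.22 m
Pipe 2: V = 0.7475 m/s, Re = 2.59×10^5, ε/D = 6.17×10^-4, f = 0.01889, h_2 = f(L/D)V²/2g = 1.493 m
Series → Q common, losses add: H = Σh = 16.71 m

H ≈ 16.7 m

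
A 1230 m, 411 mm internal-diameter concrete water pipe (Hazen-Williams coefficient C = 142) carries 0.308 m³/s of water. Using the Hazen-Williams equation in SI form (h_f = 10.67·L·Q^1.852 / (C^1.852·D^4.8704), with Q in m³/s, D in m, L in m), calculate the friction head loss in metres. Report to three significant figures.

h_f = 10.67·1230·0.308^1.852 / (142^1.852·0.411^4.8704) = 11.63 m

h_f ≈ 11.6 m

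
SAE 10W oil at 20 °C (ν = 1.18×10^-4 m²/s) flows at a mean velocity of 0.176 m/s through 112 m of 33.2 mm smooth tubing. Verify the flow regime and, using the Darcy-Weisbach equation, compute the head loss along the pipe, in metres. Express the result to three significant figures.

Re = VD/ν = 0.176·0.03320/1.18×10^-4 = 49.5 → laminar (Re < 2300)
f = 64/Re = 1.292
h_f = f(L/D)V²/(2g) = 1.292·(112/0.03320)·0.176²/(2·9.81) = 6.884 m

h_f ≈ 6.88 m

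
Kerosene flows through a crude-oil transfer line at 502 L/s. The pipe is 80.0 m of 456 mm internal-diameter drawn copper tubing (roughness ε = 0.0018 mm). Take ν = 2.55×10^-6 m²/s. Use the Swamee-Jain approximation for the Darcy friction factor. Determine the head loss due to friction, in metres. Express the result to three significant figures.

V = 4Q/(πD²) = 4·0.502/(π·0.456²) = 3.074 m/s
Re = VD/ν = 3.074·0.456/2.55×10^-6 = 5.50×10^5 → turbulent
ε/D = 0.0018/456 = 3.95×10^-6
Swamee-Jain: f = 0.01294
h_f = f(L/D)V²/(2g) = 0.01294·(80.0/0.456)·3.074²/(2·9.81) = 1.093 m

h_f ≈ 1.09 m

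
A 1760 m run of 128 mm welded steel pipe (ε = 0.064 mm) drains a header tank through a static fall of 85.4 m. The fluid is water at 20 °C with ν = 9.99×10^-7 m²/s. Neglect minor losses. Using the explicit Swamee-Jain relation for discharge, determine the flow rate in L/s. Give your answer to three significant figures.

Swamee-Jain (Type II): Q = -0.965·√(gD⁵h_f/L)·ln[ε/(3.7D) + √(3.17ν²L/(gD³h_f))]
√(gD⁵h_f/L) = √(9.81·0.128⁵·85.4/1760) = 0.004044
ε/(3.7D) = 1.35×10^-4; √(3.17ν²L/(gD³h_f)) = 5.63×10^-5
Q = -0.965·0.004044·ln(1.914×10^-4) = 0.03341 m³/s
Check: V = 2.60 m/s, Re = 3.33×10^5, f = 0.01820, h_f = 86.0 m ≈ 85.4 m ✓

Q ≈ 33.4 L/s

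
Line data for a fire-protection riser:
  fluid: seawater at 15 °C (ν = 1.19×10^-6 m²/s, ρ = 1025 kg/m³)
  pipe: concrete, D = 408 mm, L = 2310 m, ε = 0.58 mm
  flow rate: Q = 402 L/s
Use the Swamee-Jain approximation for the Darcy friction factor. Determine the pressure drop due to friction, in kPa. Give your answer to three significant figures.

Δp ≈ 596 kPa

V = 4Q/(πD²) = 4·0.402/(π·0.408²) = 3.075 m/s
Re = VD/ν = 3.075·0.408/1.19×10^-6 = 1.05×10^6 → turbulent
ε/D = 0.58/408 = 0.00142
Swamee-Jain: f = 0.02174
h_f = f(L/D)V²/(2g) = 0.02174·(2310/0.408)·3.075²/(2·9.81) = 59.30 m
Δp = ρg·h_f = 1025·9.81·59.30 = 596.3 kPa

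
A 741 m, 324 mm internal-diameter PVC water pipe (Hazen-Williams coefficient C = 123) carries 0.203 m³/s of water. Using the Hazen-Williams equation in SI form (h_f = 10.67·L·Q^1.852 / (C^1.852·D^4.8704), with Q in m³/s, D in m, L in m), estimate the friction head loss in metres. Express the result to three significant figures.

h_f = 10.67·741·0.203^1.852 / (123^1.852·0.324^4.8704) = 13.45 m

h_f ≈ 13.5 m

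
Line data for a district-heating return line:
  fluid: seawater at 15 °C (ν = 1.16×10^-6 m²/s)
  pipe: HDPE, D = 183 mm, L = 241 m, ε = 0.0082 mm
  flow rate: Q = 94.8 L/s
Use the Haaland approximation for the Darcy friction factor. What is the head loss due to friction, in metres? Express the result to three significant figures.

h_f ≈ 11.7 m

V = 4Q/(πD²) = 4·0.0948/(π·0.183²) = 3.604 m/s
Re = VD/ν = 3.604·0.183/1.16×10^-6 = 5.69×10^5 → turbulent
ε/D = 0.0082/183 = 4.48×10^-5
Haaland: f = 0.01336
h_f = f(L/D)V²/(2g) = 0.01336·(241/0.183)·3.604²/(2·9.81) = 11.65 m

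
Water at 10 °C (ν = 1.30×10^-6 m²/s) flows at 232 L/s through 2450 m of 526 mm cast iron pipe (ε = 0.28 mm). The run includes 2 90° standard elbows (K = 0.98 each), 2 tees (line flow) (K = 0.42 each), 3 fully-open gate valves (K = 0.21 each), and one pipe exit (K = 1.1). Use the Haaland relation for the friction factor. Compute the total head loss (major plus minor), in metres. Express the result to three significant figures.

H_L ≈ 5.11 m

V = 4Q/(πD²) = 1.068 m/s; V²/2g = 0.05810 m
Re = 4.32×10^5, ε/D = 5.32×10^-4 → f = 0.01790 (Haaland)
Major: h_f = f(L/D)·V²/2g = 0.01790·4658·0.05810 = 4.843 m
Minor: ΣK = 4.53; h_m = ΣK·V²/2g = 0.2632 m
Total H_L = 4.843 + 0.2632 = 5.106 m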